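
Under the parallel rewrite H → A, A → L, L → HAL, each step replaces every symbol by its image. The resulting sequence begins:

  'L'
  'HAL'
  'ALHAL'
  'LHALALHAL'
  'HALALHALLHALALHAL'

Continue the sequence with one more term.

ALHALLHALALHALHALALHALLHALALHAL

Replace each of the 17 characters of HALALHALLHALALHAL in place — A L HAL L HAL A L HAL HAL A L HAL L HAL A L HAL — and concatenate.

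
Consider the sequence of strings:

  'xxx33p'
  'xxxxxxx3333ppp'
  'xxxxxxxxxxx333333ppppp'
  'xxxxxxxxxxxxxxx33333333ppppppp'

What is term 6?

Each string has the form x^{4n-1} 3^{2n} p^{2n-1} (n = 1, 2, …).
Setting n = 6 gives 23, 12, 11 characters in each block.

xxxxxxxxxxxxxxxxxxxxxxx333333333333ppppppppppp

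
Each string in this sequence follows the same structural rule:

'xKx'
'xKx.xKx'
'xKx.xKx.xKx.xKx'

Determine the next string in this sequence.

xKx.xKx.xKx.xKx.xKx.xKx.xKx.xKx

s(k+1) = s(k)·.·s(k) — each term doubles the last with '.' between the halves.
So the next term is two copies of xKx.xKx.xKx.xKx with '.' between the halves.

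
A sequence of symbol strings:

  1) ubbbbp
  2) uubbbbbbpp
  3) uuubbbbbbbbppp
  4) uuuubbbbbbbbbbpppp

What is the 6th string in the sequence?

uuuuuubbbbbbbbbbbbbbpppppp

Term n consists of n u's, followed by 2n+2 b's, followed by n p's (n = 1, 2, …).
At n = 6 the blocks have lengths 6, 14, 6.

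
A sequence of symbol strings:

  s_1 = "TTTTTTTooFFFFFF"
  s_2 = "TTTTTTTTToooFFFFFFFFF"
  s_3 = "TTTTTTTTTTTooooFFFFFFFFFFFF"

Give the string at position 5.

The n-th term is 2n+3 T's then n o's then 3n F's, where the shown terms are n = 2, 3, 4.
At n = 6 the blocks have lengths 15, 6, 18.

TTTTTTTTTTTTTTTooooooFFFFFFFFFFFFFFFFFF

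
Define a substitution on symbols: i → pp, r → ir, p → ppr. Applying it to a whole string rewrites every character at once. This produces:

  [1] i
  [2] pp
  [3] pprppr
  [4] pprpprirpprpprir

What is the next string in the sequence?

pprpprirpprpprirppirpprpprirpprpprirppir

Replace each of the 16 characters of pprpprirpprpprir in place — ppr ppr ir ppr ppr ir pp ir ppr ppr ir ppr ppr ir pp ir — and concatenate.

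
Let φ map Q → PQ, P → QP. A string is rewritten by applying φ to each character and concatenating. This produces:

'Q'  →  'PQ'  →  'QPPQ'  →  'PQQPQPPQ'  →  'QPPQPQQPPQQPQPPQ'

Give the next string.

Rewriting the 16 symbols of QPPQPQQPPQQPQPPQ one by one yields PQ QP QP PQ QP PQ PQ QP QP PQ PQ QP PQ QP QP PQ; concatenated:

PQQPQPPQQPPQPQQPQPPQPQQPPQQPQPPQ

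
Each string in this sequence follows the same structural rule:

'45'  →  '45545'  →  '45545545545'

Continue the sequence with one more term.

s(k+1) = s(k)·5·s(k) — each term doubles the last with '5' between the halves.
Doubling 45545545545 with '5' between the halves:

45545545545545545545545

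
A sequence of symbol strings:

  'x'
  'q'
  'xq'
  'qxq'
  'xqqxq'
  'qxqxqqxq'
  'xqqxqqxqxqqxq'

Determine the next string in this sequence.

From term 3 onward, concatenate the second-to-last term with the last: x·q = xq, q·xq = qxq, …
So term 8 is qxqxqqxq·xqqxqqxqxqqxq.

qxqxqqxqxqqxqqxqxqqxq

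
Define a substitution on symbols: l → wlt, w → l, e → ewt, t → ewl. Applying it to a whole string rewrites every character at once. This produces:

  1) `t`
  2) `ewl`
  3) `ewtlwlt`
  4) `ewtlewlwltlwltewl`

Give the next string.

Applying the rule to each of the 17 symbols of ewtlewlwltlwltewl gives the pieces ewt l ewl wlt ewt l wlt l wlt ewl wlt l wlt ewl ewt l wlt, which concatenate to the answer.

ewtlewlwltewtlwltlwltewlwltlwltewlewtlwlt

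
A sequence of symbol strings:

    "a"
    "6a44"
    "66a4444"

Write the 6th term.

66666a4444444444

s(k+1) = 6·s(k)·44, so each term gains 6 as a prefix and 44 as a suffix.
From 66a4444, 3 further steps: 66a4444 → 666a444444 → 6666a44444444 → (answer).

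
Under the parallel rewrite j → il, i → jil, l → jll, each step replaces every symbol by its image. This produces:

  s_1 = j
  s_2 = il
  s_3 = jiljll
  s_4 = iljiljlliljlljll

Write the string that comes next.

jiljlliljiljlliljlljlljiljlliljlljlliljlljll

Applying the rule to each of the 16 symbols of iljiljlliljlljll gives the pieces jil jll il jil jll il jll jll jil jll il jll jll il jll jll, which concatenate to the answer.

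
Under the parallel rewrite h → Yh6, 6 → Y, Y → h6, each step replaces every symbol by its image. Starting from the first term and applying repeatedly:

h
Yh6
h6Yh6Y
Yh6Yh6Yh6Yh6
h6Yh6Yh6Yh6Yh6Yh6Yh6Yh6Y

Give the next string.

Yh6Yh6Yh6Yh6Yh6Yh6Yh6Yh6Yh6Yh6Yh6Yh6Yh6Yh6Yh6Yh6

φ(h6Yh6Yh6Yh6Yh6Yh6Yh6Yh6Y) expands symbol-by-symbol to Yh6 Y h6 Yh6 Y h6 Yh6 Y h6 Yh6 Y h6 Yh6 Y h6 Yh6 Y h6 Yh6 Y h6 Yh6 Y h6; joining the 24 pieces gives the next term.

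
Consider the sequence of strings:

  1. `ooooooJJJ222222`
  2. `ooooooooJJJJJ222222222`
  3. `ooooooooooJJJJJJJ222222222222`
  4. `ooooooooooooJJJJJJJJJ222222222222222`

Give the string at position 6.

Each string has the form o^{2n+2} J^{2n-1} 2^{3n}, where the shown terms are n = 2, 3, 4, 5.
At n = 7 the blocks have lengths 16, 13, 21.

ooooooooooooooooJJJJJJJJJJJJJ222222222222222222222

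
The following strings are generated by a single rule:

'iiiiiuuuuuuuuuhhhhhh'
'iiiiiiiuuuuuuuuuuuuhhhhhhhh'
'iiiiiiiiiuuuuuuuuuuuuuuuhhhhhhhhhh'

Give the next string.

Each string has the form i^{2n-1} u^{3n} h^{2n}, where the shown terms are n = 3, 4, 5.
At n = 6 the blocks have lengths 11, 18, 12.

iiiiiiiiiiiuuuuuuuuuuuuuuuuuuhhhhhhhhhhhh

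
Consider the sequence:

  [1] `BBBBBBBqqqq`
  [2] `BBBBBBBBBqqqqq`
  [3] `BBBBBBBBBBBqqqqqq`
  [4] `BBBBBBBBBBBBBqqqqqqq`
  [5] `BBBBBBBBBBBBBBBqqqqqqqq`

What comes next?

Each string has the form B^{2n+1} q^{n+1}, where the shown terms are n = 3, 4, 5, 6, 7.
For the next term, n = 8, so the run lengths are 17, 9.

BBBBBBBBBBBBBBBBBqqqqqqqqq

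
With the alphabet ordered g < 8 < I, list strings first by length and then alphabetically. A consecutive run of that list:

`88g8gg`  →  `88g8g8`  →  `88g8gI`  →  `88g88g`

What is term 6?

88g88I

Advancing 2 positions from 88g88g through 88g88g → 88g888 reaches term 6.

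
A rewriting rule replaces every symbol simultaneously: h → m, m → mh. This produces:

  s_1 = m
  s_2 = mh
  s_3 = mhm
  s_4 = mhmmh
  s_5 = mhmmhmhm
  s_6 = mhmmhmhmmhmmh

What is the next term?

φ(mhmmhmhmmhmmh) expands symbol-by-symbol to mh m mh mh m mh m mh mh m mh mh m; joining the 13 pieces gives the next term.

mhmmhmhmmhmmhmhmmhmhm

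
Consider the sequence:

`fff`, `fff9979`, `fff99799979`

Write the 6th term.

The strings grow by a fixed suffix 9979 each time.
From fff99799979, 3 further steps: fff99799979 → fff997999799979 → fff9979997999799979 → (answer).

fff99799979997999799979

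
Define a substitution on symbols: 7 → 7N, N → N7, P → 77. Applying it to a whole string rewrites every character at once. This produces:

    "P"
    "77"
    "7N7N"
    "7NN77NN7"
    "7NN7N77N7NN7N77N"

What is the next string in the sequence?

Rewriting the 16 symbols of 7NN7N77N7NN7N77N one by one yields 7N N7 N7 7N N7 7N 7N N7 7N N7 N7 7N N7 7N 7N N7; concatenated:

7NN7N77NN77N7NN77NN7N77NN77N7NN7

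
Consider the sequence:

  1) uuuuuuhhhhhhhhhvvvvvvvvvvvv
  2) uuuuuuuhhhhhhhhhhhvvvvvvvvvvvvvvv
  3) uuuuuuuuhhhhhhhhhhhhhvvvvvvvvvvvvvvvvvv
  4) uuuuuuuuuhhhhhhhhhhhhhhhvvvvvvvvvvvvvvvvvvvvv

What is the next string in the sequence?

The n-th term is n+3 u's then 2n+3 h's then 3n+3 v's, where the shown terms are n = 3, 4, 5, 6.
Setting n = 7 gives 10, 17, 24 characters in each block.

uuuuuuuuuuhhhhhhhhhhhhhhhhhvvvvvvvvvvvvvvvvvvvvvvvv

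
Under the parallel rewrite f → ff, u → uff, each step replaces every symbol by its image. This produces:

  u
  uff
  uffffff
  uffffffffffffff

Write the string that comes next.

uffffffffffffffffffffffffffffff

φ(uffffffffffffff) expands symbol-by-symbol to uff ff ff ff ff ff ff ff ff ff ff ff ff ff ff; joining the 15 pieces gives the next term.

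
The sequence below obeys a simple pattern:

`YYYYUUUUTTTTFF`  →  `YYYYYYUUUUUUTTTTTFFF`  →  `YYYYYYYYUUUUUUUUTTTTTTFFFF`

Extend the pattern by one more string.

Reading off run lengths: Y runs 4, 6, 8; U runs 4, 6, 8; T runs 4, 5, 6; F runs 2, 3, 4 — each is linear in n, where the shown terms are n = 2, 3, 4.
For the next term, n = 5, so the run lengths are 10, 10, 7, 5.

YYYYYYYYYYUUUUUUUUUUTTTTTTTFFFFF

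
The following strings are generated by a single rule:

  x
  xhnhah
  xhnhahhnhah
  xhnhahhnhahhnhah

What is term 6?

Every step adds hnhah to the end: s(k+1) = s(k)·hnhah.
From xhnhahhnhahhnhah, 2 further steps: xhnhahhnhahhnhah → xhnhahhnhahhnhahhnhah → (answer).

xhnhahhnhahhnhahhnhahhnhah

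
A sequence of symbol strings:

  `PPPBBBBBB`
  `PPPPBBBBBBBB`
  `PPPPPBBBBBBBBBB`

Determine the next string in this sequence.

PPPPPPBBBBBBBBBBBB

The n-th term is n P's then 2n B's, where the shown terms are n = 3, 4, 5.
For the next term, n = 6, so the run lengths are 6, 12.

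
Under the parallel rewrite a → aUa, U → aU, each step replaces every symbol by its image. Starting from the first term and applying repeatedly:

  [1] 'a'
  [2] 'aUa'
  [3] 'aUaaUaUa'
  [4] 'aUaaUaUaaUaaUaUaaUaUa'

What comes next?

φ(aUaaUaUaaUaaUaUaaUaUa) expands symbol-by-symbol to aUa aU aUa aUa aU aUa aU aUa aUa aU aUa aUa aU aUa aU aUa aUa aU aUa aU aUa; joining the 21 pieces gives the next term.

aUaaUaUaaUaaUaUaaUaUaaUaaUaUaaUaaUaUaaUaUaaUaaUaUaaUaUa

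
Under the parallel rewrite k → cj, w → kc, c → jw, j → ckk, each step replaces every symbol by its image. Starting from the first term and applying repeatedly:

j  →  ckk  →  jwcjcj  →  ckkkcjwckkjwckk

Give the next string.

φ(ckkkcjwckkjwckk) expands symbol-by-symbol to jw cj cj cj jw ckk kc jw cj cj ckk kc jw cj cj; joining the 15 pieces gives the next term.

jwcjcjcjjwckkkcjwcjcjckkkcjwcjcj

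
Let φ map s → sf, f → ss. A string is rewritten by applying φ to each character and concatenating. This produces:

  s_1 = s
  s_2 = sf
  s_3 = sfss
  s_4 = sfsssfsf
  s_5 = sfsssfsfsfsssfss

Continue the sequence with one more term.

Replace each of the 16 characters of sfsssfsfsfsssfss in place — sf ss sf sf sf ss sf ss sf ss sf sf sf ss sf sf — and concatenate.

sfsssfsfsfsssfsssfsssfsfsfsssfsf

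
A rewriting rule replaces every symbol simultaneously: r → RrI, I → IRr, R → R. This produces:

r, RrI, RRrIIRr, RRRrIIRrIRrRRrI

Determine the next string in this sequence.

RRRRrIIRrIRrRRrIIRrRRrIRRRrIIRr

φ(RRRrIIRrIRrRRrI) expands symbol-by-symbol to R R R RrI IRr IRr R RrI IRr R RrI R R RrI IRr; joining the 15 pieces gives the next term.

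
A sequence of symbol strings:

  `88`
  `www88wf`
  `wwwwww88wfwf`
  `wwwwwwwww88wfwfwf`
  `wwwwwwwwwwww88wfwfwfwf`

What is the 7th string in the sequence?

wwwwwwwwwwwwwwwwww88wfwfwfwfwfwf

Every step adds www to the front and wf to the end of the previous string.
From wwwwwwwwwwww88wfwfwfwf, 2 further steps: wwwwwwwwwwww88wfwfwfwf → wwwwwwwwwwwwwww88wfwfwfwfwf → (answer).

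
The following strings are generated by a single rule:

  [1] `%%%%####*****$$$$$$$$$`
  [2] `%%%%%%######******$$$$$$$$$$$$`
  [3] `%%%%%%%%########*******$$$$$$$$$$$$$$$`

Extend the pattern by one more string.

Each string has the form %^{2n} #^{2n} *^{n+3} $^{3n+3}, where the shown terms are n = 2, 3, 4.
At n = 5 the blocks have lengths 10, 10, 8, 18.

%%%%%%%%%%##########********$$$$$$$$$$$$$$$$$$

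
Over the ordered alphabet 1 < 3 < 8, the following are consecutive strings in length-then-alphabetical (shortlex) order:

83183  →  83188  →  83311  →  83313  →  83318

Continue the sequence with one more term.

83331

Find the rightmost character of 83318 below 8, bump it to the next letter, and reset everything to its right to 1.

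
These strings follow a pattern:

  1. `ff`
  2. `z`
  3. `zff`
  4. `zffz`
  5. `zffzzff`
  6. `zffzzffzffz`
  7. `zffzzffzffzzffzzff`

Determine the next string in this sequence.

From term 3 onward, concatenate the last term with the second-to-last: z·ff = zff, zff·z = zffz, …
So term 8 is zffzzffzffzzffzzff·zffzzffzffz.

zffzzffzffzzffzzffzffzzffzffz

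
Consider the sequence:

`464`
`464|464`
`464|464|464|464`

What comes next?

464|464|464|464|464|464|464|464

s(k+1) = s(k)·|·s(k) — each term doubles the last with '|' between the halves.
One more doubling of 464|464|464|464 gives the answer.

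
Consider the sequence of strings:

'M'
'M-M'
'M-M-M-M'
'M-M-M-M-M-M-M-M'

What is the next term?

M-M-M-M-M-M-M-M-M-M-M-M-M-M-M-M

s(k+1) = s(k)·-·s(k) — each term doubles the last with '-' between the halves.
So the next term is two copies of M-M-M-M-M-M-M-M with '-' between the halves.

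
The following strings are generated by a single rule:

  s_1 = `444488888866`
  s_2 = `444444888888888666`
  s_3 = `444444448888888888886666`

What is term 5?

444444444444888888888888888888666666

Term n consists of 2n+2 4's, followed by 3n+3 8's, followed by n+1 6's (n = 1, 2, …).
Setting n = 5 gives 12, 18, 6 characters in each block.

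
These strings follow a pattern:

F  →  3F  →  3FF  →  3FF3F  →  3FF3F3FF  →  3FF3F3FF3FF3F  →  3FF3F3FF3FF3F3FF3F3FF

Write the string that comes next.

Each term (from the third on) is the previous term followed by the one before it: term 3 = 3F·F = 3FF.
The next term joins 3FF3F3FF3FF3F3FF3F3FF and 3FF3F3FF3FF3F.

3FF3F3FF3FF3F3FF3F3FF3FF3F3FF3FF3F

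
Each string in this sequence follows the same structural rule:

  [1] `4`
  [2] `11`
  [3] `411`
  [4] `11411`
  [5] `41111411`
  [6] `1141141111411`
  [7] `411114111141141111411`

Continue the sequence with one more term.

Each term (from the third on) is the two preceding terms concatenated in order: term 3 = 4·11 = 411.
Continuing: 1141141111411 · 411114111141141111411 gives term 8.

1141141111411411114111141141111411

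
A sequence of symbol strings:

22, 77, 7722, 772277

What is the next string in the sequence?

7722777722

Each term (from the third on) is the previous term followed by the one before it: term 3 = 77·22 = 7722.
The next term joins 772277 and 7722.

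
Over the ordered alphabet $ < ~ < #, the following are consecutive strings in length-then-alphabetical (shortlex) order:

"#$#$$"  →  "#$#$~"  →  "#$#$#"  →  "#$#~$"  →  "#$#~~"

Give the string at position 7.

Advancing 2 positions from #$#~~ through #$#~~ → #$#~# reaches term 7.

#$##$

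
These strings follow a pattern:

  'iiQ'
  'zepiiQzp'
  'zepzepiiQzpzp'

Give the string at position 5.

zepzepzepzepiiQzpzpzpzp

Every step adds zep to the front and zp to the end of the previous string.
From zepzepiiQzpzp, 2 further steps: zepzepiiQzpzp → zepzepzepiiQzpzpzp → (answer).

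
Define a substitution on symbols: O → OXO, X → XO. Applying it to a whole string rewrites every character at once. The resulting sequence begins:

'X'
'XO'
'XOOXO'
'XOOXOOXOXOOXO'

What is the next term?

Rewriting the 13 symbols of XOOXOOXOXOOXO one by one yields XO OXO OXO XO OXO OXO XO OXO XO OXO OXO XO OXO; concatenated:

XOOXOOXOXOOXOOXOXOOXOXOOXOOXOXOOXO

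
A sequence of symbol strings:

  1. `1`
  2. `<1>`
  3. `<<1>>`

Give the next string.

Every step adds < to the front and > to the end of the previous string.
Applying this once more to <<1>>:

<<<1>>>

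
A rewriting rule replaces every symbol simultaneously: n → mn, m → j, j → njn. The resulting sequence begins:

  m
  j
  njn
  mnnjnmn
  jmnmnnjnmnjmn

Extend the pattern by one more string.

Applying the rule to each of the 13 symbols of jmnmnnjnmnjmn gives the pieces njn j mn j mn mn njn mn j mn njn j mn, which concatenate to the answer.

njnjmnjmnmnnjnmnjmnnjnjmn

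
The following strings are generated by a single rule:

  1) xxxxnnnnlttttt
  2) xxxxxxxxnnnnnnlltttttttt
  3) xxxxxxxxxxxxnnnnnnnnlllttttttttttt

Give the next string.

xxxxxxxxxxxxxxxxnnnnnnnnnnlllltttttttttttttt

Term n consists of 4n x's, followed by 2n+2 n's, followed by n l's, followed by 3n+2 t's (n = 1, 2, …).
For the next term, n = 4, so the run lengths are 16, 10, 4, 14.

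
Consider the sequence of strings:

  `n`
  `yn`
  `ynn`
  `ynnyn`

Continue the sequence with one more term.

ynnynynn

This is a Fibonacci-style word recurrence s(k) = s(k−1)·s(k−2): e.g. yn·n = ynn.
So term 5 is ynnyn·ynn.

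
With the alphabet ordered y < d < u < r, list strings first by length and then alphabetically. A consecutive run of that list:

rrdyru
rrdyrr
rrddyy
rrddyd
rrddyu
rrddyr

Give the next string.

The successor of rrddyr increments the rightmost position that isn't already r and resets every position after it to y.

rrdddy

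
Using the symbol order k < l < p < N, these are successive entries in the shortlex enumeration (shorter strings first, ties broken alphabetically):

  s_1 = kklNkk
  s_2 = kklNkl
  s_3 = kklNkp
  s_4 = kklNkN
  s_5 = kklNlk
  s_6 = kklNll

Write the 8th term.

kklNlN

Continuing the enumeration 2 steps past kklNll: kklNll → kklNlp → (answer).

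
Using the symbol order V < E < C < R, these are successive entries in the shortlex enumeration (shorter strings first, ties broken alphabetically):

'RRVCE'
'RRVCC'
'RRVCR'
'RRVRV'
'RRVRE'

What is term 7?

Stepping forward 2 times from RRVRE: RRVRE → RRVRC, then the target.

RRVRR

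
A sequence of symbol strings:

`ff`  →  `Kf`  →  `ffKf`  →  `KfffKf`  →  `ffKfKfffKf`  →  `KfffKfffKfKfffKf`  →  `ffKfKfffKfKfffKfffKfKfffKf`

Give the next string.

KfffKfffKfKfffKfffKfKfffKfKfffKfffKfKfffKf

From term 3 onward, concatenate the second-to-last term with the last: ff·Kf = ffKf, Kf·ffKf = KfffKf, …
The next term joins KfffKfffKfKfffKf and ffKfKfffKfKfffKfffKfKfffKf.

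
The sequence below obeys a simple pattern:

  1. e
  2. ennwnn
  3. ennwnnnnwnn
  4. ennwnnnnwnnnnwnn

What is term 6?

Each term is the previous one with nnwnn appended.
From ennwnnnnwnnnnwnn, 2 further steps: ennwnnnnwnnnnwnn → ennwnnnnwnnnnwnnnnwnn → (answer).

ennwnnnnwnnnnwnnnnwnnnnwnn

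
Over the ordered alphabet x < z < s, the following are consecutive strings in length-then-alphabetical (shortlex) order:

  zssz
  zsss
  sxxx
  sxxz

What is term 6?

sxzx

Continuing the enumeration 2 steps past sxxz: sxxz → sxxs → (answer).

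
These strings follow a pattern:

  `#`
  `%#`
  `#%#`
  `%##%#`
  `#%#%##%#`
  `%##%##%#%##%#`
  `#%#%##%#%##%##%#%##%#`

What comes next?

Each term (from the third on) is the two preceding terms concatenated in order: term 3 = #·%# = #%#.
The next term joins %##%##%#%##%# and #%#%##%#%##%##%#%##%#.

%##%##%#%##%##%#%##%#%##%##%#%##%#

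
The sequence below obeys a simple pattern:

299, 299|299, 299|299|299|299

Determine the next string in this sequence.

299|299|299|299|299|299|299|299

Every step duplicates the string with '|' between the halves.
One more doubling of 299|299|299|299 gives the answer.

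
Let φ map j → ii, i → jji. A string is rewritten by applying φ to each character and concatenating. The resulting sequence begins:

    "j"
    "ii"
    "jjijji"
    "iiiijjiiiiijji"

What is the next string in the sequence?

φ(iiiijjiiiiijji) expands symbol-by-symbol to jji jji jji jji ii ii jji jji jji jji jji ii ii jji; joining the 14 pieces gives the next term.

jjijjijjijjiiiiijjijjijjijjijjiiiiijji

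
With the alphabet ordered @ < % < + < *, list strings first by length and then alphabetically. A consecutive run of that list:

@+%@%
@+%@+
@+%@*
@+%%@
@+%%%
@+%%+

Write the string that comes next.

@+%%*

Treat @+%%+ as a base-4 numeral over the given alphabet and add one, carrying through any trailing *'s.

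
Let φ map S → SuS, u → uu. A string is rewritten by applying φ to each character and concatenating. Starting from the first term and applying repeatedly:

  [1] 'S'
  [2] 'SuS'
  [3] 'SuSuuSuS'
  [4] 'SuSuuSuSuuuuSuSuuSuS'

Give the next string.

SuSuuSuSuuuuSuSuuSuSuuuuuuuuSuSuuSuSuuuuSuSuuSuS

Applying the rule to each of the 20 symbols of SuSuuSuSuuuuSuSuuSuS gives the pieces SuS uu SuS uu uu SuS uu SuS uu uu uu uu SuS uu SuS uu uu SuS uu SuS, which concatenate to the answer.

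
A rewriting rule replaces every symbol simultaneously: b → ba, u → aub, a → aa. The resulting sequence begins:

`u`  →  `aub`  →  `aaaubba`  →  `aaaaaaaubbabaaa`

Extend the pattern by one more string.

Applying the rule to each of the 15 symbols of aaaaaaaubbabaaa gives the pieces aa aa aa aa aa aa aa aub ba ba aa ba aa aa aa, which concatenate to the answer.

aaaaaaaaaaaaaaaubbabaaabaaaaaaa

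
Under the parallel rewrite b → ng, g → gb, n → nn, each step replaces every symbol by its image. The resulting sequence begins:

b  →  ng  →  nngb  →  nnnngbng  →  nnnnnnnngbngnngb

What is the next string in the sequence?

Rewriting the 16 symbols of nnnnnnnngbngnngb one by one yields nn nn nn nn nn nn nn nn gb ng nn gb nn nn gb ng; concatenated:

nnnnnnnnnnnnnnnngbngnngbnnnngbng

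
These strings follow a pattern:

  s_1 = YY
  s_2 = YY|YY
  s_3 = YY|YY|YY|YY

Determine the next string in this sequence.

Each string is two copies of the previous one joined by '|'.
One more doubling of YY|YY|YY|YY gives the answer.

YY|YY|YY|YY|YY|YY|YY|YY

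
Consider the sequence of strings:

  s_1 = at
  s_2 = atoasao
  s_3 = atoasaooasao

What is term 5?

Every step adds oasao to the end: s(k+1) = s(k)·oasao.
From atoasaooasao, 2 further steps: atoasaooasao → atoasaooasaooasao → (answer).

atoasaooasaooasaooasao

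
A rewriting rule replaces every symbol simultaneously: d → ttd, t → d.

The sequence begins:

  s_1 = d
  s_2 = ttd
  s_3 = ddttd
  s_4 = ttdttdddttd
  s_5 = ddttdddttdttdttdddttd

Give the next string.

ttdttdddttdttdttdddttdddttdddttdttdttdddttd

Replace each of the 21 characters of ddttdddttdttdttdddttd in place — ttd ttd d d ttd ttd ttd d d ttd d d ttd d d ttd ttd ttd d d ttd — and concatenate.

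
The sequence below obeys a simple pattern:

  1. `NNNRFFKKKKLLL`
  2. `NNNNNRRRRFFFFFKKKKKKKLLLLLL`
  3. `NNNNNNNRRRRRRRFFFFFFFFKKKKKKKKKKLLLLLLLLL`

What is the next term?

The n-th term is 2n+1 N's then 3n-2 R's then 3n-1 F's then 3n+1 K's then 3n L's (n = 1, 2, …).
At n = 4 the blocks have lengths 9, 10, 11, 13, 12.

NNNNNNNNNRRRRRRRRRRFFFFFFFFFFFKKKKKKKKKKKKKLLLLLLLLLLLL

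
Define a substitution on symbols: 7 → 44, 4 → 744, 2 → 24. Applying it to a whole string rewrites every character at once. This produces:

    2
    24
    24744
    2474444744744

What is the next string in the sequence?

Rewriting the 13 symbols of 2474444744744 one by one yields 24 744 44 744 744 744 744 44 744 744 44 744 744; concatenated:

24744447447447447444474474444744744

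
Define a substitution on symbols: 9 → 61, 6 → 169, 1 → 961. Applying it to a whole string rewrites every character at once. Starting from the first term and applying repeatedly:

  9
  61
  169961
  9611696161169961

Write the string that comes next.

Replace each of the 16 characters of 9611696161169961 in place — 61 169 961 961 169 61 169 961 169 961 961 169 61 61 169 961 — and concatenate.

61169961961169611699611699619611696161169961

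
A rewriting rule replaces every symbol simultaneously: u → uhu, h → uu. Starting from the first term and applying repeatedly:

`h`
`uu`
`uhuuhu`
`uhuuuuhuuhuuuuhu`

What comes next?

Rewriting the 16 symbols of uhuuuuhuuhuuuuhu one by one yields uhu uu uhu uhu uhu uhu uu uhu uhu uu uhu uhu uhu uhu uu uhu; concatenated:

uhuuuuhuuhuuhuuhuuuuhuuhuuuuhuuhuuhuuhuuuuhu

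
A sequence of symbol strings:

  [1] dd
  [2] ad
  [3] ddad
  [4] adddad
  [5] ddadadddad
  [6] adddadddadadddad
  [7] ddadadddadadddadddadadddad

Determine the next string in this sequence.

adddadddadadddadddadadddadadddadddadadddad

From term 3 onward, concatenate the second-to-last term with the last: dd·ad = ddad, ad·ddad = adddad, …
So term 8 is adddadddadadddad·ddadadddadadddadddadadddad.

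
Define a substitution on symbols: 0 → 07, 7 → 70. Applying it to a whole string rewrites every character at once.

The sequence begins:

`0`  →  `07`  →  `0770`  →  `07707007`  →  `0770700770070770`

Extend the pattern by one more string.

Replace each of the 16 characters of 0770700770070770 in place — 07 70 70 07 70 07 07 70 70 07 07 70 07 70 70 07 — and concatenate.

07707007700707707007077007707007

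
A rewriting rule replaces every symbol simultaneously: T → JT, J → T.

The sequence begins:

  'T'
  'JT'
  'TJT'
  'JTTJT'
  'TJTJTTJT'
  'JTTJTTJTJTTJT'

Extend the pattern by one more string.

TJTJTTJTJTTJTTJTJTTJT

φ(JTTJTTJTJTTJT) expands symbol-by-symbol to T JT JT T JT JT T JT T JT JT T JT; joining the 13 pieces gives the next term.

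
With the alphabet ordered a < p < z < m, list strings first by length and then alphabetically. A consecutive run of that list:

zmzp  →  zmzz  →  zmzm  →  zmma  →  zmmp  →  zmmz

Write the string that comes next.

Treat zmmz as a base-4 numeral over the given alphabet and add one, carrying through any trailing m's.

zmmm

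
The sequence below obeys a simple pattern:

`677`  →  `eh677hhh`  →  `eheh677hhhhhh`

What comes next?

s(k+1) = eh·s(k)·hhh, so each term gains eh as a prefix and hhh as a suffix.
Applying this once more to eheh677hhhhhh:

eheheh677hhhhhhhhh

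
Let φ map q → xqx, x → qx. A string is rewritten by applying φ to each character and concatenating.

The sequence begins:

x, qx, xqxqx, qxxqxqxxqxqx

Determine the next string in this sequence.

xqxqxqxxqxqxxqxqxqxxqxqxxqxqx

Expanding qxxqxqxxqxqx: q→xqx, x→qx, x→qx, q→xqx, x→qx, q→xqx, x→qx, x→qx, q→xqx, x→qx, q→xqx, x→qx. Concatenated: xqx qx qx xqx qx xqx qx qx xqx qx xqx qx.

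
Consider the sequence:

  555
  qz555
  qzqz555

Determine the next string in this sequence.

qzqzqz555

Every step adds qz at the front: s(k+1) = qz·s(k).
So the next term is qz·qzqz555.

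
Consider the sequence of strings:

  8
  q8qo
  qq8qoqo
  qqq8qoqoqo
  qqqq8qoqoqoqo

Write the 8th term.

Every step adds q to the front and qo to the end of the previous string.
From qqqq8qoqoqoqo, 3 further steps: qqqq8qoqoqoqo → qqqqq8qoqoqoqoqo → qqqqqq8qoqoqoqoqoqo → (answer).

qqqqqqq8qoqoqoqoqoqoqo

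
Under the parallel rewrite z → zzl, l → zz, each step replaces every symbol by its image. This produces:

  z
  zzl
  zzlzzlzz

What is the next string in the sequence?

Rewriting each symbol of zzlzzlzz: z→zzl, z→zzl, l→zz, z→zzl, z→zzl, l→zz, z→zzl, z→zzl, which concatenates to zzl zzl zz zzl zzl zz zzl zzl.

zzlzzlzzzzlzzlzzzzlzzl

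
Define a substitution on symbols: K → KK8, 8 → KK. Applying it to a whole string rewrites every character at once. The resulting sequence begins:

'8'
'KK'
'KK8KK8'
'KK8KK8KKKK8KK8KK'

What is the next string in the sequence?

Replace each of the 16 characters of KK8KK8KKKK8KK8KK in place — KK8 KK8 KK KK8 KK8 KK KK8 KK8 KK8 KK8 KK KK8 KK8 KK KK8 KK8 — and concatenate.

KK8KK8KKKK8KK8KKKK8KK8KK8KK8KKKK8KK8KKKK8KK8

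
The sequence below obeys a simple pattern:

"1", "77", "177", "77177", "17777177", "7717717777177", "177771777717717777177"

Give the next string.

7717717777177177771777717717777177

This is a Fibonacci-style word recurrence s(k) = s(k−2)·s(k−1): e.g. 1·77 = 177.
Continuing: 7717717777177 · 177771777717717777177 gives term 8.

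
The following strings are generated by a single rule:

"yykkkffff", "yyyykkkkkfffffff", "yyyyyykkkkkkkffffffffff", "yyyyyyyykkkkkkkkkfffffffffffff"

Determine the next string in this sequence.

yyyyyyyyyykkkkkkkkkkkffffffffffffffff

Each string has the form y^{2n} k^{2n+1} f^{3n+1} (n = 1, 2, …).
At n = 5 the blocks have lengths 10, 11, 16.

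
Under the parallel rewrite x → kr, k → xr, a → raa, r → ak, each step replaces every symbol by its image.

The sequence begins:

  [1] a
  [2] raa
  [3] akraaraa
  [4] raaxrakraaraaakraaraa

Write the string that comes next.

Rewriting the 21 symbols of raaxrakraaraaakraaraa one by one yields ak raa raa kr ak raa xr ak raa raa ak raa raa raa xr ak raa raa ak raa raa; concatenated:

akraaraakrakraaxrakraaraaakraaraaraaxrakraaraaakraaraa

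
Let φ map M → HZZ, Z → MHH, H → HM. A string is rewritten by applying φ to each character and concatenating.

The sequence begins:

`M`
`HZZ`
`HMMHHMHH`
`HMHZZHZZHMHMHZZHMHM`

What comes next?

HMHZZHMMHHMHHHMMHHMHHHMHZZHMHZZHMMHHMHHHMHZZHMHZZ

Applying the rule to each of the 19 symbols of HMHZZHZZHMHMHZZHMHM gives the pieces HM HZZ HM MHH MHH HM MHH MHH HM HZZ HM HZZ HM MHH MHH HM HZZ HM HZZ, which concatenate to the answer.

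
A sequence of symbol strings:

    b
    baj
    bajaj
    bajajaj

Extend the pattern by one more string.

Each term is the previous one with aj appended.
One more step from bajajaj gives the answer.

bajajajaj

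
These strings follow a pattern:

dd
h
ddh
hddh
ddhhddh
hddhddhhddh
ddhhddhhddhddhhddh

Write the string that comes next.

hddhddhhddhddhhddhhddhddhhddh

Each term (from the third on) is the two preceding terms concatenated in order: term 3 = dd·h = ddh.
Continuing: hddhddhhddh · ddhhddhhddhddhhddh gives term 8.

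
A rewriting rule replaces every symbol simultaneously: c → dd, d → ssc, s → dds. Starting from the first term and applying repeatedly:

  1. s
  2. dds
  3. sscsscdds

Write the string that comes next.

ddsddsddddsddsddsscsscdds

Rewriting each symbol of sscsscdds: s→dds, s→dds, c→dd, s→dds, s→dds, c→dd, d→ssc, d→ssc, s→dds, which concatenates to dds dds dd dds dds dd ssc ssc dds.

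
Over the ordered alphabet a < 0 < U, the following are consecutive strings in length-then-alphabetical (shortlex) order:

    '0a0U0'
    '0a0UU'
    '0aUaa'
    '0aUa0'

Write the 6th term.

0aU0a

Advancing 2 positions from 0aUa0 through 0aUa0 → 0aUaU reaches term 6.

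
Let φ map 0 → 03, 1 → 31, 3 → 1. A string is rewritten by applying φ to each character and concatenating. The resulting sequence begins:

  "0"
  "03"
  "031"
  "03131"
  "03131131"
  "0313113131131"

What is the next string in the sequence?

031311313113113131131

Replace each of the 13 characters of 0313113131131 in place — 03 1 31 1 31 31 1 31 1 31 31 1 31 — and concatenate.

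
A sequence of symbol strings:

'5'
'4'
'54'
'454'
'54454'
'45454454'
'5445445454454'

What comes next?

Each term (from the third on) is the two preceding terms concatenated in order: term 3 = 5·4 = 54.
Continuing: 45454454 · 5445445454454 gives term 8.

454544545445445454454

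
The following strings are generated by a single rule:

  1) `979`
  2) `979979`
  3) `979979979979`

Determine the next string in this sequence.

979979979979979979979979

Each string is two copies of the previous one concatenated.
So the next term is two copies of 979979979979.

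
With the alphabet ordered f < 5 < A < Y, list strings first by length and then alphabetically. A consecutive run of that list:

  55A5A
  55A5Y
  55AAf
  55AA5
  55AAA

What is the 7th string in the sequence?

55AYf

Stepping forward 2 times from 55AAA: 55AAA → 55AAY, then the target.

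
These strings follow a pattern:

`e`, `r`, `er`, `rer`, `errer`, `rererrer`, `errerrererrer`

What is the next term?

From term 3 onward, concatenate the second-to-last term with the last: e·r = er, r·er = rer, …
Continuing: rererrer · errerrererrer gives term 8.

rererrererrerrererrer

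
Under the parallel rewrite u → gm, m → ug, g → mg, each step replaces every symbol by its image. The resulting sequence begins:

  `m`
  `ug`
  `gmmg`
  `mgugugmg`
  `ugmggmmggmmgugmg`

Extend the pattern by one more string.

gmmgugmgmgugugmgmgugugmggmmgugmg

φ(ugmggmmggmmgugmg) expands symbol-by-symbol to gm mg ug mg mg ug ug mg mg ug ug mg gm mg ug mg; joining the 16 pieces gives the next term.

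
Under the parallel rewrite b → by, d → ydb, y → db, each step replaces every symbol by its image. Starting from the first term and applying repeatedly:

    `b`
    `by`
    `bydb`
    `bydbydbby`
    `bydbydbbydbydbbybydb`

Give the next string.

bydbydbbydbydbbybydbydbbydbydbbybydbbydbydbby

Replace each of the 20 characters of bydbydbbydbydbbybydb in place — by db ydb by db ydb by by db ydb by db ydb by by db by db ydb by — and concatenate.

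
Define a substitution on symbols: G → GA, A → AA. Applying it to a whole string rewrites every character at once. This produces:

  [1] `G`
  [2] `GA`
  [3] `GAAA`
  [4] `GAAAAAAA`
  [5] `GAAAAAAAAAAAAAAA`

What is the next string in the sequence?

Rewriting the 16 symbols of GAAAAAAAAAAAAAAA one by one yields GA AA AA AA AA AA AA AA AA AA AA AA AA AA AA AA; concatenated:

GAAAAAAAAAAAAAAAAAAAAAAAAAAAAAAA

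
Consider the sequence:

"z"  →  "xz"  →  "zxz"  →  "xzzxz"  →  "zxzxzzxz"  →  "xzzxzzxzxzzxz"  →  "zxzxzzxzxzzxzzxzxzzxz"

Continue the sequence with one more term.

xzzxzzxzxzzxzzxzxzzxzxzzxzzxzxzzxz

This is a Fibonacci-style word recurrence s(k) = s(k−2)·s(k−1): e.g. z·xz = zxz.
The next term joins xzzxzzxzxzzxz and zxzxzzxzxzzxzzxzxzzxz.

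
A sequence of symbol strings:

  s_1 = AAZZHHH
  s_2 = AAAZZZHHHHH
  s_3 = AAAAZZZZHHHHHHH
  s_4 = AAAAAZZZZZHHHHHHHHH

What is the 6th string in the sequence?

AAAAAAAZZZZZZZHHHHHHHHHHHHH

Reading off run lengths: A runs 2, 3, 4, 5; Z runs 2, 3, 4, 5; H runs 3, 5, 7, 9 — each is linear in n (n = 1, 2, …).
For term 6, n = 6, so the run lengths are 7, 7, 13.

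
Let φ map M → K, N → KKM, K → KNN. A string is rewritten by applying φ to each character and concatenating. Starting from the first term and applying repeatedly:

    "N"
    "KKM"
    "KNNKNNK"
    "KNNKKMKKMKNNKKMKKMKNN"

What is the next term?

Applying the rule to each of the 21 symbols of KNNKKMKKMKNNKKMKKMKNN gives the pieces KNN KKM KKM KNN KNN K KNN KNN K KNN KKM KKM KNN KNN K KNN KNN K KNN KKM KKM, which concatenate to the answer.

KNNKKMKKMKNNKNNKKNNKNNKKNNKKMKKMKNNKNNKKNNKNNKKNNKKMKKM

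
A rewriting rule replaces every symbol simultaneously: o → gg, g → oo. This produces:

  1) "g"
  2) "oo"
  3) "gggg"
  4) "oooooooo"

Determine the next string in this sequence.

Rewriting each symbol of oooooooo: o→gg, o→gg, o→gg, o→gg, o→gg, o→gg, o→gg, o→gg, which concatenates to gg gg gg gg gg gg gg gg.

gggggggggggggggg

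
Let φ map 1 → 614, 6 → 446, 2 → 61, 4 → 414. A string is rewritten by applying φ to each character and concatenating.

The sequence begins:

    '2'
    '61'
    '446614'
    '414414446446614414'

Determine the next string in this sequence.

Applying the rule to each of the 18 symbols of 414414446446614414 gives the pieces 414 614 414 414 614 414 414 414 446 414 414 446 446 614 414 414 614 414, which concatenate to the answer.

414614414414614414414414446414414446446614414414614414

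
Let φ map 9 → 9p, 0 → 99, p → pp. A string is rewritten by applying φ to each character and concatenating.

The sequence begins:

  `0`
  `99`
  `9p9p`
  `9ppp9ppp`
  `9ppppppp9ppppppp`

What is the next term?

Applying the rule to each of the 16 symbols of 9ppppppp9ppppppp gives the pieces 9p pp pp pp pp pp pp pp 9p pp pp pp pp pp pp pp, which concatenate to the answer.

9ppppppppppppppp9ppppppppppppppp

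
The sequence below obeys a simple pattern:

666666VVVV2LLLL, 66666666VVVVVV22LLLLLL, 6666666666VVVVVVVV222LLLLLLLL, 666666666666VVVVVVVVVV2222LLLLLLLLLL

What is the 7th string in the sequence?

666666666666666666VVVVVVVVVVVVVVVV2222222LLLLLLLLLLLLLLLL

Term n consists of 2n+2 6's, followed by 2n V's, followed by n-1 2's, followed by 2n L's, where the shown terms are n = 2, 3, 4, 5.
For term 7, n = 8, so the run lengths are 18, 16, 7, 16.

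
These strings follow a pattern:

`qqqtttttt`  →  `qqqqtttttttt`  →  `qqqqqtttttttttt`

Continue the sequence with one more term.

Term n consists of n q's, followed by 2n t's, where the shown terms are n = 3, 4, 5.
For the next term, n = 6, so the run lengths are 6, 12.

qqqqqqtttttttttttt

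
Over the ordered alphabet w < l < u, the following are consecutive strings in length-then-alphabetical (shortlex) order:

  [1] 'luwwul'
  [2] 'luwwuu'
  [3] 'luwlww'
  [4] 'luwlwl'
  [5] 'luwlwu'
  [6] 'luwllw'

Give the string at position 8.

Advancing 2 positions from luwllw through luwllw → luwlll reaches term 8.

luwllu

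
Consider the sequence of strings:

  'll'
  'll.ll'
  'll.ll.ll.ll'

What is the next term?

Every step duplicates the string with '.' between the halves.
Doubling ll.ll.ll.ll with '.' between the halves:

ll.ll.ll.ll.ll.ll.ll.ll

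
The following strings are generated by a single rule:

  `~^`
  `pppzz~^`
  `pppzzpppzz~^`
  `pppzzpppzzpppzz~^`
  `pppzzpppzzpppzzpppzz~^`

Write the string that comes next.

The strings grow by a fixed prefix pppzz each time.
Applying this once more to pppzzpppzzpppzzpppzz~^:

pppzzpppzzpppzzpppzzpppzz~^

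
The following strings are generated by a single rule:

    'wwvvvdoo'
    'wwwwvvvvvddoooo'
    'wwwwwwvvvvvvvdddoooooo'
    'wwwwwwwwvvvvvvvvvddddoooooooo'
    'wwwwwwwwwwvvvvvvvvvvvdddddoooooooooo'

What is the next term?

wwwwwwwwwwwwvvvvvvvvvvvvvddddddoooooooooooo

The n-th term is 2n w's then 2n+1 v's then n d's then 2n o's (n = 1, 2, …).
For the next term, n = 6, so the run lengths are 12, 13, 6, 12.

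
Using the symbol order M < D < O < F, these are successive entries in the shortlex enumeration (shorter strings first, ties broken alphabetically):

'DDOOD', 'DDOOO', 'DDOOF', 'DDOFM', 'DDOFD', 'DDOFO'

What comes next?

Treat DDOFO as a base-4 numeral over the given alphabet and add one, carrying through any trailing F's.

DDOFF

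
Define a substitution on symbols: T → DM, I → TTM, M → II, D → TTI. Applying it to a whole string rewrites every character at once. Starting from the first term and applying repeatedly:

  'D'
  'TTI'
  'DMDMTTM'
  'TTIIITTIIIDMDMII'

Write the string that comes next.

Replace each of the 16 characters of TTIIITTIIIDMDMII in place — DM DM TTM TTM TTM DM DM TTM TTM TTM TTI II TTI II TTM TTM — and concatenate.

DMDMTTMTTMTTMDMDMTTMTTMTTMTTIIITTIIITTMTTM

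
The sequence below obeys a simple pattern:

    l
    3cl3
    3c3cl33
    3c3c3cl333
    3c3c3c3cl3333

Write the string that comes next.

3c3c3c3c3cl33333

s(k+1) = 3c·s(k)·3, so each term gains 3c as a prefix and 3 as a suffix.
So the next term is 3c·3c3c3c3cl3333·3.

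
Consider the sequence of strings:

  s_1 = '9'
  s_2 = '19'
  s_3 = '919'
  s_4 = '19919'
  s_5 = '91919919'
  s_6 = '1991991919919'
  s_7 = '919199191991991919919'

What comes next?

1991991919919919199191991991919919

This is a Fibonacci-style word recurrence s(k) = s(k−2)·s(k−1): e.g. 9·19 = 919.
Continuing: 1991991919919 · 919199191991991919919 gives term 8.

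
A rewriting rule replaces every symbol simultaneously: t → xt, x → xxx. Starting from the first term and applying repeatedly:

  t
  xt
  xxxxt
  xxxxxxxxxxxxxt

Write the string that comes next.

Applying the rule to each of the 14 symbols of xxxxxxxxxxxxxt gives the pieces xxx xxx xxx xxx xxx xxx xxx xxx xxx xxx xxx xxx xxx xt, which concatenate to the answer.

xxxxxxxxxxxxxxxxxxxxxxxxxxxxxxxxxxxxxxxxt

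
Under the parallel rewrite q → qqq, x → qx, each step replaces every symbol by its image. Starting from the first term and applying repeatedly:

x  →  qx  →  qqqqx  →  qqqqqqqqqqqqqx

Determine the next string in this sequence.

φ(qqqqqqqqqqqqqx) expands symbol-by-symbol to qqq qqq qqq qqq qqq qqq qqq qqq qqq qqq qqq qqq qqq qx; joining the 14 pieces gives the next term.

qqqqqqqqqqqqqqqqqqqqqqqqqqqqqqqqqqqqqqqqx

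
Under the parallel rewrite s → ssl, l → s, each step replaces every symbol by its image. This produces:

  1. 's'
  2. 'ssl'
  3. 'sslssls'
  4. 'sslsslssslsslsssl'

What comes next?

sslsslssslsslssslsslsslssslsslssslsslssls

Applying the rule to each of the 17 symbols of sslsslssslsslsssl gives the pieces ssl ssl s ssl ssl s ssl ssl ssl s ssl ssl s ssl ssl ssl s, which concatenate to the answer.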